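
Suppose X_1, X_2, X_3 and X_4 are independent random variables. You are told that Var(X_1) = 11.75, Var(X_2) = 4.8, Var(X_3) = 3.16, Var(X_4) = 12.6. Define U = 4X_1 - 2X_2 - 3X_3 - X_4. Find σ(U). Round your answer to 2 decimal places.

15.76

By independence, Var(U) = (4)²Var(X_1) + (-2)²Var(X_2) + (-3)²Var(X_3) + (-1)²Var(X_4)
= (4)²·11.75 + (-2)²·4.8 + (-3)²·3.16 + (-1)²·12.6 = 248.24
σ(U) = √248.24 ≈ 15.76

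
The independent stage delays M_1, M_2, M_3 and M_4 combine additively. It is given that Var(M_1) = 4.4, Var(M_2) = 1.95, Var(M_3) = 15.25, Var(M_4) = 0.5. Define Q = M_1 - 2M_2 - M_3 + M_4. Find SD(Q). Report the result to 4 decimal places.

5.2868

By independence, Var(Q) = (1)²Var(M_1) + (-2)²Var(M_2) + (-1)²Var(M_3) + (1)²Var(M_4)
= (1)²·4.4 + (-2)²·1.95 + (-1)²·15.25 + (1)²·0.5 = 27.95
SD(Q) = √27.95 ≈ 5.2868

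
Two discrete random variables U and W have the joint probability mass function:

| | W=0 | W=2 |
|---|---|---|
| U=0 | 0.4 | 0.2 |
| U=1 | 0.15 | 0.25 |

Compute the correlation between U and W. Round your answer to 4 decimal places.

E[U] = 0.4,  E[W] = 0.9
E[UW] = 0.5
Cov(U,W) = E[UW] − E[U]E[W] = 0.5 − (0.4)(0.9) = 0.14
Var(U) = 0.24,  Var(W) = 0.99
ρ = 0.14 / √(0.24·0.99) ≈ 0.2872

0.2872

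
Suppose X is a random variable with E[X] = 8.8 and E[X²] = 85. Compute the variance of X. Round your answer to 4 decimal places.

var(X) = 85 − (8.8)² = 7.56

7.5600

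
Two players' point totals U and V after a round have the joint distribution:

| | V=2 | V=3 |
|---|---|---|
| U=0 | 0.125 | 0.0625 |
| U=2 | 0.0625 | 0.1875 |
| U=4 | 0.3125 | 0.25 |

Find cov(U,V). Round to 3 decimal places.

E[U] = 2.75,  E[V] = 2.5
E[UV] = 6.875
cov(U,V) = E[UV] − E[U]E[V] = 6.875 − (2.75)(2.5) = 0

0.000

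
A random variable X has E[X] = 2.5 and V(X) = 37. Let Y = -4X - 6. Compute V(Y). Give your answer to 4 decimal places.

V(-4X - 6) = (-4)²·V(X) = 16·37 = 592

592.0000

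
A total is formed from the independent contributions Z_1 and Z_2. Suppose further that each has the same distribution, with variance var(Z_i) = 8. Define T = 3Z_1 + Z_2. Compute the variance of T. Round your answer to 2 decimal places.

By independence, var(T) = (3)²var(Z_1) + (1)²var(Z_2)
= (3)²·8 + (1)²·8 = 80

80.00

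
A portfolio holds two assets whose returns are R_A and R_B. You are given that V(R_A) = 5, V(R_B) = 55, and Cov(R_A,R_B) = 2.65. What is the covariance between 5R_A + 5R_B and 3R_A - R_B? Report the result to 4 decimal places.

Cov(5R_A + 5R_B, 3R_A - R_B) = (5)(3)V(R_A) + (5)(-1)V(R_B) + [(5)(-1) + (5)(3)]Cov(R_A,R_B)
= 15·5 + -5·55 + 10·2.65 = -173.5

-173.5000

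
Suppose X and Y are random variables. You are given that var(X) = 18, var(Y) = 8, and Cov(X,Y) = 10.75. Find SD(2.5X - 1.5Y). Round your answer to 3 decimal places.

7.062

var(2.5X - 1.5Y) = (2.5)²·var(X) + (-1.5)²·var(Y) + 2·(2.5)·(-1.5)·Cov(X,Y)
= 6.25·18 + 2.25·8 + -7.5·10.75 = 49.875
SD(2.5X - 1.5Y) = √49.875 ≈ 7.062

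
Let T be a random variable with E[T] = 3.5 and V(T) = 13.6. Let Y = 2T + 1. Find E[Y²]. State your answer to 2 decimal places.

118.40

E[2T + 1] = 2·3.5 + 1 = 8
V(2T + 1) = (2)²·13.6 = 54.4
E[Y²] = V(Y) + (E[Y])² = 54.4 + (8)² = 118.4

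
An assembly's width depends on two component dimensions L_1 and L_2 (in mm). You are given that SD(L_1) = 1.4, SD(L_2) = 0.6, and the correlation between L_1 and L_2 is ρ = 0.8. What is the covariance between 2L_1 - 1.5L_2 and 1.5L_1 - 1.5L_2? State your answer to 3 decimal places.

3.162

var(L_1) = (1.4)² = 1.96;  var(L_2) = (0.6)² = 0.36
Cov(L_1,L_2) = ρ·SD(L_1)·SD(L_2) = 0.8·1.4·0.6 = 0.672
Cov(2L_1 - 1.5L_2, 1.5L_1 - 1.5L_2) = (2)(1.5)var(L_1) + (-1.5)(-1.5)var(L_2) + [(2)(-1.5) + (-1.5)(1.5)]Cov(L_1,L_2)
= 3·1.96 + 2.25·0.36 + -5.25·0.672 = 3.162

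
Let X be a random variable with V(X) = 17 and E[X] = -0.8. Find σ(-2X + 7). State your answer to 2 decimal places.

8.25

V(-2X + 7) = (-2)²·17 = 68
σ(-2X + 7) = √68 ≈ 8.25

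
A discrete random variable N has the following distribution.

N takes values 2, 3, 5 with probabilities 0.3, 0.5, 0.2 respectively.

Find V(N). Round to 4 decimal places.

1.0900

E[N] = (2)(0.3) + (3)(0.5) + (5)(0.2) = 3.1
E[N²] = (2)²(0.3) + (3)²(0.5) + (5)²(0.2) = 10.7
V(N) = E[N²] − (E[N])² = 10.7 − (3.1)² = 1.09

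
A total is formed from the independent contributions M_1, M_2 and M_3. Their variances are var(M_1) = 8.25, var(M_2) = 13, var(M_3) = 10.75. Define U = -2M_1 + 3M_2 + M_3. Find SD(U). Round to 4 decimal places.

12.6787

By independence, var(U) = (-2)²var(M_1) + (3)²var(M_2) + (1)²var(M_3)
= (-2)²·8.25 + (3)²·13 + (1)²·10.75 = 160.75
SD(U) = √160.75 ≈ 12.6787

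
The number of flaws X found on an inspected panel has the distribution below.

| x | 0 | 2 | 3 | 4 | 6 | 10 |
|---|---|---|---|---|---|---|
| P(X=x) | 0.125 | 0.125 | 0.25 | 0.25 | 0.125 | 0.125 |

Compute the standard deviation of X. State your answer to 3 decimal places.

2.784

E[X] = (0)(0.125) + (2)(0.125) + (3)(0.25) + (4)(0.25) + (6)(0.125) + (10)(0.125) = 4
E[X²] = (0)²(0.125) + (2)²(0.125) + (3)²(0.25) + (4)²(0.25) + (6)²(0.125) + (10)²(0.125) = 23.75
Var(X) = E[X²] − (E[X])² = 23.75 − (4)² = 7.75
SD(X) = √7.75 ≈ 2.784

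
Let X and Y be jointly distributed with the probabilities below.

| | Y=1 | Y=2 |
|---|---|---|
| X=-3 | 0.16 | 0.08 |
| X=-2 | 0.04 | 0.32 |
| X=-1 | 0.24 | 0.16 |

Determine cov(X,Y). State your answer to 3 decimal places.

-0.010

E[X] = -1.84,  E[Y] = 1.56
E[XY] = -2.88
cov(X,Y) = E[XY] − E[X]E[Y] = -2.88 − (-1.84)(1.56) = -0.0096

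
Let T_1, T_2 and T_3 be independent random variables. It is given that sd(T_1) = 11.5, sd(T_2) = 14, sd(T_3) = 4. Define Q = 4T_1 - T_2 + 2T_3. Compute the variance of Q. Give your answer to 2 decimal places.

2376.00

var(T_1) = 132.25, var(T_2) = 196, var(T_3) = 16
By independence, var(Q) = (4)²var(T_1) + (-1)²var(T_2) + (2)²var(T_3)
= (4)²·132.25 + (-1)²·196 + (2)²·16 = 2376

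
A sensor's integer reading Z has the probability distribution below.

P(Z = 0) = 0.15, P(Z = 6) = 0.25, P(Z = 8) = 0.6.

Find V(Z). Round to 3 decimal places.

E[Z] = (0)(0.15) + (6)(0.25) + (8)(0.6) = 6.3
E[Z²] = (0)²(0.15) + (6)²(0.25) + (8)²(0.6) = 47.4
V(Z) = E[Z²] − (E[Z])² = 47.4 − (6.3)² = 7.71

7.710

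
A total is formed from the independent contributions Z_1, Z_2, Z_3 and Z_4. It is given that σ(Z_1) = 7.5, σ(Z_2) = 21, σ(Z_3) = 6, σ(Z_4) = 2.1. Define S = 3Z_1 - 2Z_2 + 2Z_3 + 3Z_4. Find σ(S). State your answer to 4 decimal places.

49.5373

V(Z_1) = 56.25, V(Z_2) = 441, V(Z_3) = 36, V(Z_4) = 4.41
By independence, V(S) = (3)²V(Z_1) + (-2)²V(Z_2) + (2)²V(Z_3) + (3)²V(Z_4)
= (3)²·56.25 + (-2)²·441 + (2)²·36 + (3)²·4.41 = 2453.94
σ(S) = √2453.94 ≈ 49.5373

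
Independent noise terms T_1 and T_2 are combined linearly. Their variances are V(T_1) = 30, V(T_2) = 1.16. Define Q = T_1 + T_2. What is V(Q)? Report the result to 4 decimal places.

31.1600

By independence, V(Q) = (1)²V(T_1) + (1)²V(T_2)
= (1)²·30 + (1)²·1.16 = 31.16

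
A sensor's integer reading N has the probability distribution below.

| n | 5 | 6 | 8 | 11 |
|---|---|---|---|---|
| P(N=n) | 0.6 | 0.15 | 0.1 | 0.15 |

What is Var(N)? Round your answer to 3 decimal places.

4.628

E[N] = (5)(0.6) + (6)(0.15) + (8)(0.1) + (11)(0.15) = 6.35
E[N²] = (5)²(0.6) + (6)²(0.15) + (8)²(0.1) + (11)²(0.15) = 44.95
Var(N) = E[N²] − (E[N])² = 44.95 − (6.35)² = 4.6275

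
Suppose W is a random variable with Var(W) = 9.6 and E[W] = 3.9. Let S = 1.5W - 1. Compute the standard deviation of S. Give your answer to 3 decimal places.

Var(1.5W - 1) = (1.5)²·9.6 = 21.6
σ(S) = √21.6 ≈ 4.648

4.648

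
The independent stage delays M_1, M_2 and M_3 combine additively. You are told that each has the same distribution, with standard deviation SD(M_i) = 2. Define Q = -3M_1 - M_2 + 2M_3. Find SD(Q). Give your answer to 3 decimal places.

Var(M_i) = (2)² = 4
By independence, Var(Q) = (-3)²Var(M_1) + (-1)²Var(M_2) + (2)²Var(M_3)
= (-3)²·4 + (-1)²·4 + (2)²·4 = 56
SD(Q) = √56 ≈ 7.483

7.483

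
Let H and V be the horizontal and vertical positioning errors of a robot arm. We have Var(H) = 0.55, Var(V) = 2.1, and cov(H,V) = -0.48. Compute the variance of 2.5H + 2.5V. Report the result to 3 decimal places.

10.563

Var(2.5H + 2.5V) = (2.5)²·Var(H) + (2.5)²·Var(V) + 2·(2.5)·(2.5)·cov(H,V)
= 6.25·0.55 + 6.25·2.1 + 12.5·-0.48 = 10.5625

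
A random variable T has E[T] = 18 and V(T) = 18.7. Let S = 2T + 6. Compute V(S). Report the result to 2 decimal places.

V(2T + 6) = (2)²·V(T) = 4·18.7 = 74.8

74.80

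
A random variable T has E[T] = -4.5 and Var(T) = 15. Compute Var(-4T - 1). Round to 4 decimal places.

240.0000

Var(-4T - 1) = (-4)²·Var(T) = 16·15 = 240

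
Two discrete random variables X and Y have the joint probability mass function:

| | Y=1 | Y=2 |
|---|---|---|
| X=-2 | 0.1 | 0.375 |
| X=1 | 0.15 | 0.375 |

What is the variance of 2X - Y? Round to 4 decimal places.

E[X] = -0.425,  E[Y] = 1.75,  E[XY] = -0.8
V(X) = 2.425 − (-0.425)² = 2.244375;  V(Y) = 3.25 − (1.75)² = 0.1875
cov(X,Y) = -0.8 − (-0.425)(1.75) = -0.05625
V(2X - Y) = (2)²·2.244375 + (-1)²·0.1875 + 2·(2)·(-1)·-0.05625 = 9.39

9.3900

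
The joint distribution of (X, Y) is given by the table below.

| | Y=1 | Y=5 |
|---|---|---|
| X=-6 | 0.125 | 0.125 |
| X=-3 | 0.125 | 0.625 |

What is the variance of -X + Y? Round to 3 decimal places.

3.188

E[X] = -3.75,  E[Y] = 4,  E[XY] = -14.25
Var(X) = 15.75 − (-3.75)² = 1.6875;  Var(Y) = 19 − (4)² = 3
cov(X,Y) = -14.25 − (-3.75)(4) = 0.75
Var(-X + Y) = (-1)²·1.6875 + (1)²·3 + 2·(-1)·(1)·0.75 = 3.1875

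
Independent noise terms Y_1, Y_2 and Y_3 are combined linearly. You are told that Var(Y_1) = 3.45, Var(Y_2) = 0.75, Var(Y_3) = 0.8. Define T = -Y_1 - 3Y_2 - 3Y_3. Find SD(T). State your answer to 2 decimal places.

4.17

By independence, Var(T) = (-1)²Var(Y_1) + (-3)²Var(Y_2) + (-3)²Var(Y_3)
= (-1)²·3.45 + (-3)²·0.75 + (-3)²·0.8 = 17.4
SD(T) = √17.4 ≈ 4.17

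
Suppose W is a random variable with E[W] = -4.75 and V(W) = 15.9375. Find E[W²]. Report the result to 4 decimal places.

E[W²] = V(W) + (E[W])² = 15.9375 + (-4.75)² = 38.5

38.5000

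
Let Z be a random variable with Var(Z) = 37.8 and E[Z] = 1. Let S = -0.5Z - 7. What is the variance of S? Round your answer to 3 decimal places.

Var(-0.5Z - 7) = (-0.5)²·Var(Z) = 0.25·37.8 = 9.45

9.450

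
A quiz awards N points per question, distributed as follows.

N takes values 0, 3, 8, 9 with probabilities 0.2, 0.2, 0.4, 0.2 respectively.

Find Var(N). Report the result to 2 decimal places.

12.24

E[N] = (0)(0.2) + (3)(0.2) + (8)(0.4) + (9)(0.2) = 5.6
E[N²] = (0)²(0.2) + (3)²(0.2) + (8)²(0.4) + (9)²(0.2) = 43.6
Var(N) = E[N²] − (E[N])² = 43.6 − (5.6)² = 12.24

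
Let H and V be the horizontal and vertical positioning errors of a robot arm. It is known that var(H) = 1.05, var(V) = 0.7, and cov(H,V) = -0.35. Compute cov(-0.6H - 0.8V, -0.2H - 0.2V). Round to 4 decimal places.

cov(-0.6H - 0.8V, -0.2H - 0.2V) = (-0.6)(-0.2)var(H) + (-0.8)(-0.2)var(V) + [(-0.6)(-0.2) + (-0.8)(-0.2)]cov(H,V)
= 0.12·1.05 + 0.16·0.7 + 0.28·-0.35 = 0.14

0.1400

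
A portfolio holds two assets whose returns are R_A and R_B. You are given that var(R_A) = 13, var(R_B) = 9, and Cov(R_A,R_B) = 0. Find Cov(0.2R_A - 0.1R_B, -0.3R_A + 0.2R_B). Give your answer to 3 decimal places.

-0.960

Cov(0.2R_A - 0.1R_B, -0.3R_A + 0.2R_B) = (0.2)(-0.3)var(R_A) + (-0.1)(0.2)var(R_B) + [(0.2)(0.2) + (-0.1)(-0.3)]Cov(R_A,R_B)
= -0.06·13 + -0.02·9 + 0.07·0 = -0.96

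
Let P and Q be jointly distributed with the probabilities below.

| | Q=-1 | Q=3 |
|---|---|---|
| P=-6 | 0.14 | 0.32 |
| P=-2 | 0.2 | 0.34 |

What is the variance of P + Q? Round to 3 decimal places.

7.040

E[P] = -3.84,  E[Q] = 1.64,  E[PQ] = -6.56
Var(P) = 18.72 − (-3.84)² = 3.9744;  Var(Q) = 6.28 − (1.64)² = 3.5904
cov(P,Q) = -6.56 − (-3.84)(1.64) = -0.2624
Var(P + Q) = (1)²·3.9744 + (1)²·3.5904 + 2·(1)·(1)·-0.2624 = 7.04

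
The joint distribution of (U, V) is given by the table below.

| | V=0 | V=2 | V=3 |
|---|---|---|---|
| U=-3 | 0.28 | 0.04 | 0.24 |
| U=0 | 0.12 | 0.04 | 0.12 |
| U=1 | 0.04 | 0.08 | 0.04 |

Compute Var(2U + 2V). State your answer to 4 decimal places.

E[U] = -1.52,  E[V] = 1.52,  E[UV] = -2.12
Var(U) = 5.2 − (-1.52)² = 2.8896;  Var(V) = 4.24 − (1.52)² = 1.9296
Cov(U,V) = -2.12 − (-1.52)(1.52) = 0.1904
Var(2U + 2V) = (2)²·2.8896 + (2)²·1.9296 + 2·(2)·(2)·0.1904 = 20.8

20.8000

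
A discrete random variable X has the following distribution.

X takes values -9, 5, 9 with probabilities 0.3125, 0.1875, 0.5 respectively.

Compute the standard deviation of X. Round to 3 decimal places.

E[X] = (-9)(0.3125) + (5)(0.1875) + (9)(0.5) = 2.625
E[X²] = (-9)²(0.3125) + (5)²(0.1875) + (9)²(0.5) = 70.5
Var(X) = E[X²] − (E[X])² = 70.5 − (2.625)² = 63.609375
σ(X) = √63.609375 ≈ 7.976

7.976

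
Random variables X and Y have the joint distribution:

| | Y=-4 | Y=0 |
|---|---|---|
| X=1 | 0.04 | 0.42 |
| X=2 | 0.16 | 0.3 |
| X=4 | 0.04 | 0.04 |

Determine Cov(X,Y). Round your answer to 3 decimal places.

E[X] = 1.7,  E[Y] = -0.96
E[XY] = -2.08
Cov(X,Y) = E[XY] − E[X]E[Y] = -2.08 − (1.7)(-0.96) = -0.448

-0.448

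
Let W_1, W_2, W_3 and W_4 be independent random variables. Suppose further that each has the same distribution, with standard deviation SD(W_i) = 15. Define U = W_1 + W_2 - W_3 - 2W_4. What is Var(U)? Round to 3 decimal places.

Var(W_i) = (15)² = 225
By independence, Var(U) = (1)²Var(W_1) + (1)²Var(W_2) + (-1)²Var(W_3) + (-2)²Var(W_4)
= (1)²·225 + (1)²·225 + (-1)²·225 + (-2)²·225 = 1575

1575.000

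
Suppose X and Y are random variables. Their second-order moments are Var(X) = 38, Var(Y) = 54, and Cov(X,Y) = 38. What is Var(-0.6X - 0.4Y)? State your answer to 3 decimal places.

40.560

Var(-0.6X - 0.4Y) = (-0.6)²·Var(X) + (-0.4)²·Var(Y) + 2·(-0.6)·(-0.4)·Cov(X,Y)
= 0.36·38 + 0.16·54 + 0.48·38 = 40.56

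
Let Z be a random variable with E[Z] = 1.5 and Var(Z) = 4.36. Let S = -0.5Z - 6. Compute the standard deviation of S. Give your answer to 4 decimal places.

1.0440

Var(-0.5Z - 6) = (-0.5)²·4.36 = 1.09
SD(S) = √1.09 ≈ 1.0440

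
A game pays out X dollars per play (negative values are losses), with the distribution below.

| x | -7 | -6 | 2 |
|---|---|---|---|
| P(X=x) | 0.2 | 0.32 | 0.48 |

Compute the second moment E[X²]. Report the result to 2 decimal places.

23.24

E[X²] = (-7)²(0.2) + (-6)²(0.32) + (2)²(0.48) = 23.24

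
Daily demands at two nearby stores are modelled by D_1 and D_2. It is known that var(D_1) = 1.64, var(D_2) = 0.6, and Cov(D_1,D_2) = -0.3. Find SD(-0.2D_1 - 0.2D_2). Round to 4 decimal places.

0.2561

var(-0.2D_1 - 0.2D_2) = (-0.2)²·var(D_1) + (-0.2)²·var(D_2) + 2·(-0.2)·(-0.2)·Cov(D_1,D_2)
= 0.04·1.64 + 0.04·0.6 + 0.08·-0.3 = 0.0656
SD(-0.2D_1 - 0.2D_2) = √0.0656 ≈ 0.2561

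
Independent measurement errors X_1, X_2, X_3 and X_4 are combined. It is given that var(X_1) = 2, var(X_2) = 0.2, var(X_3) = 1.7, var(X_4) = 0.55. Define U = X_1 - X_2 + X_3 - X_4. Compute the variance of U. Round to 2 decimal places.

4.45

By independence, var(U) = (1)²var(X_1) + (-1)²var(X_2) + (1)²var(X_3) + (-1)²var(X_4)
= (1)²·2 + (-1)²·0.2 + (1)²·1.7 + (-1)²·0.55 = 4.45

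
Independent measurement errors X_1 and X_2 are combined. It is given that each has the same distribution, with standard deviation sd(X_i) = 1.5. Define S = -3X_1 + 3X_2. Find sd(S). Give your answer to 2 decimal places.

V(X_i) = (1.5)² = 2.25
By independence, V(S) = (-3)²V(X_1) + (3)²V(X_2)
= (-3)²·2.25 + (3)²·2.25 = 40.5
sd(S) = √40.5 ≈ 6.36

6.36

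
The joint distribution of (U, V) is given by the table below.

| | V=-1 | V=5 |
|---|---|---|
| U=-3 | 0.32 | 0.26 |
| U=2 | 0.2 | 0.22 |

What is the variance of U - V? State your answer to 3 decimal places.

E[U] = -0.9,  E[V] = 1.88,  E[UV] = -1.14
Var(U) = 6.9 − (-0.9)² = 6.09;  Var(V) = 12.52 − (1.88)² = 8.9856
Cov(U,V) = -1.14 − (-0.9)(1.88) = 0.552
Var(U - V) = (1)²·6.09 + (-1)²·8.9856 + 2·(1)·(-1)·0.552 = 13.9716

13.972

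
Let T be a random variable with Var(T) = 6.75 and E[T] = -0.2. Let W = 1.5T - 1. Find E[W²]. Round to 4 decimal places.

16.8775

E[1.5T - 1] = 1.5·-0.2 − 1 = -1.3
Var(1.5T - 1) = (1.5)²·6.75 = 15.1875
E[W²] = Var(W) + (E[W])² = 15.1875 + (-1.3)² = 16.8775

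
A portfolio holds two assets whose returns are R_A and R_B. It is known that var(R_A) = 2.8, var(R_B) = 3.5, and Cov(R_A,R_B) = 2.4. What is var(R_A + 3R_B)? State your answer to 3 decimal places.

var(R_A + 3R_B) = (1)²·var(R_A) + (3)²·var(R_B) + 2·(1)·(3)·Cov(R_A,R_B)
= 1·2.8 + 9·3.5 + 6·2.4 = 48.7

48.700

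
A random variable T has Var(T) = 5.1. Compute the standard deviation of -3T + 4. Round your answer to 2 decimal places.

6.77

Var(-3T + 4) = (-3)²·5.1 = 45.9
SD(-3T + 4) = √45.9 ≈ 6.77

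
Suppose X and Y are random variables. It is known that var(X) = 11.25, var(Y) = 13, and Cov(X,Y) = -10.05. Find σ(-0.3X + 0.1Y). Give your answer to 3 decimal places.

var(-0.3X + 0.1Y) = (-0.3)²·var(X) + (0.1)²·var(Y) + 2·(-0.3)·(0.1)·Cov(X,Y)
= 0.09·11.25 + 0.01·13 + -0.06·-10.05 = 1.7455
σ(-0.3X + 0.1Y) = √1.7455 ≈ 1.321

1.321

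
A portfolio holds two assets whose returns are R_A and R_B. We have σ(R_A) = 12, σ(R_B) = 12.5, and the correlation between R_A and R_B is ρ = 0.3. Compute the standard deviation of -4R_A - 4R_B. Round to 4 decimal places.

79.0190

Var(R_A) = (12)² = 144;  Var(R_B) = (12.5)² = 156.25
Cov(R_A,R_B) = ρ·σ(R_A)·σ(R_B) = 0.3·12·12.5 = 45
Var(-4R_A - 4R_B) = (-4)²·Var(R_A) + (-4)²·Var(R_B) + 2·(-4)·(-4)·Cov(R_A,R_B)
= 16·144 + 16·156.25 + 32·45 = 6244
σ(-4R_A - 4R_B) = √6244 ≈ 79.0190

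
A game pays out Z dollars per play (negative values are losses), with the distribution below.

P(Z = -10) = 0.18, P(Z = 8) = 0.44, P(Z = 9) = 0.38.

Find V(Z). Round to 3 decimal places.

50.520

E[Z] = (-10)(0.18) + (8)(0.44) + (9)(0.38) = 5.14
E[Z²] = (-10)²(0.18) + (8)²(0.44) + (9)²(0.38) = 76.94
V(Z) = E[Z²] − (E[Z])² = 76.94 − (5.14)² = 50.5204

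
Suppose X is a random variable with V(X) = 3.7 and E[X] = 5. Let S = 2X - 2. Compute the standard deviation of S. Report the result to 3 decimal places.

3.847

V(2X - 2) = (2)²·3.7 = 14.8
SD(S) = √14.8 ≈ 3.847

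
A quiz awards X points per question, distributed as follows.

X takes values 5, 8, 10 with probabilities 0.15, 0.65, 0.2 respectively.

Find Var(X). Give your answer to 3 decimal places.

E[X] = (5)(0.15) + (8)(0.65) + (10)(0.2) = 7.95
E[X²] = (5)²(0.15) + (8)²(0.65) + (10)²(0.2) = 65.35
Var(X) = E[X²] − (E[X])² = 65.35 − (7.95)² = 2.1475

2.148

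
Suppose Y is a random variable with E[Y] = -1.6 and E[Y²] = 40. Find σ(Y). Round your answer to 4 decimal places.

6.1188

V(Y) = 40 − (-1.6)² = 37.44
σ(Y) = √37.44 ≈ 6.1188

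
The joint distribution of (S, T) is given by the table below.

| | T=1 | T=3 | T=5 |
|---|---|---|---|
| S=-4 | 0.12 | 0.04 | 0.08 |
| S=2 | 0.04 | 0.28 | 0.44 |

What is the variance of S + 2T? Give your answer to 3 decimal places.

E[S] = 0.56,  E[T] = 3.72,  E[ST] = 3.6
var(S) = 6.88 − (0.56)² = 6.5664;  var(T) = 16.04 − (3.72)² = 2.2016
cov(S,T) = 3.6 − (0.56)(3.72) = 1.5168
var(S + 2T) = (1)²·6.5664 + (2)²·2.2016 + 2·(1)·(2)·1.5168 = 21.44

21.440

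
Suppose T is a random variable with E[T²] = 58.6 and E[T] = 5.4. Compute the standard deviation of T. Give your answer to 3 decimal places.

var(T) = 58.6 − (5.4)² = 29.44
sd(T) = √29.44 ≈ 5.426

5.426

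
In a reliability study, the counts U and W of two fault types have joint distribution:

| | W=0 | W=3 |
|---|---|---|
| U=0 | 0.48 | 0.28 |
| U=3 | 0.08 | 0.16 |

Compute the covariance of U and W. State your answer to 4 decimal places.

0.4896

E[U] = 0.72,  E[W] = 1.32
E[UW] = 1.44
cov(U,W) = E[UW] − E[U]E[W] = 1.44 − (0.72)(1.32) = 0.4896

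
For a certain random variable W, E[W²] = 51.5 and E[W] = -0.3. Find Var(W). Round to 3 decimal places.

Var(W) = 51.5 − (-0.3)² = 51.41

51.410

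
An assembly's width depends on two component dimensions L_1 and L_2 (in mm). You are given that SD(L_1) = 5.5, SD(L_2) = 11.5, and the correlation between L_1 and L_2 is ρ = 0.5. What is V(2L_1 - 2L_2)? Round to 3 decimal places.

397.000

V(L_1) = (5.5)² = 30.25;  V(L_2) = (11.5)² = 132.25
cov(L_1,L_2) = ρ·SD(L_1)·SD(L_2) = 0.5·5.5·11.5 = 31.625
V(2L_1 - 2L_2) = (2)²·V(L_1) + (-2)²·V(L_2) + 2·(2)·(-2)·cov(L_1,L_2)
= 4·30.25 + 4·132.25 + -8·31.625 = 397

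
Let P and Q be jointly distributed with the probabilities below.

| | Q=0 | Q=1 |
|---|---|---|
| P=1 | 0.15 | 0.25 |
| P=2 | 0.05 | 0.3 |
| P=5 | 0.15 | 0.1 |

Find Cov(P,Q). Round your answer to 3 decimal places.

-0.178

E[P] = 2.35,  E[Q] = 0.65
E[PQ] = 1.35
Cov(P,Q) = E[PQ] − E[P]E[Q] = 1.35 − (2.35)(0.65) = -0.1775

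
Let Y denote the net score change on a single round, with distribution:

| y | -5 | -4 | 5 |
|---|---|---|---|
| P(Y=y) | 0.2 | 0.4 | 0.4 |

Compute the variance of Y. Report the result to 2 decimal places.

E[Y] = (-5)(0.2) + (-4)(0.4) + (5)(0.4) = -0.6
E[Y²] = (-5)²(0.2) + (-4)²(0.4) + (5)²(0.4) = 21.4
Var(Y) = E[Y²] − (E[Y])² = 21.4 − (-0.6)² = 21.04

21.04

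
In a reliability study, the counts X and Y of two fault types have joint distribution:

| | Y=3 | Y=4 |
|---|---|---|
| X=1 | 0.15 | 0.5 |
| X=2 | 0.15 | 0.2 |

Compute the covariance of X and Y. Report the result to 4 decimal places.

E[X] = 1.35,  E[Y] = 3.7
E[XY] = 4.95
Cov(X,Y) = E[XY] − E[X]E[Y] = 4.95 − (1.35)(3.7) = -0.045

-0.0450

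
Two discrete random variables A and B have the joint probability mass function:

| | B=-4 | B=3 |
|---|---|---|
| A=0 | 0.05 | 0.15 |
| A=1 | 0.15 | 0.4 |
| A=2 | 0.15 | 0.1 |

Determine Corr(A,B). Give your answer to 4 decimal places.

E[A] = 1.05,  E[B] = 0.55
E[AB] = 0
cov(A,B) = E[AB] − E[A]E[B] = 0 − (1.05)(0.55) = -0.5775
var(A) = 0.4475,  var(B) = 11.1475
ρ = -0.5775 / √(0.4475·11.1475) ≈ -0.2586

-0.2586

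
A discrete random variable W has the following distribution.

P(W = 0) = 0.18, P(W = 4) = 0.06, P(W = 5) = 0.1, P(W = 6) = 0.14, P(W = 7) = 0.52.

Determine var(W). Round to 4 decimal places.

E[W] = (0)(0.18) + (4)(0.06) + (5)(0.1) + (6)(0.14) + (7)(0.52) = 5.22
E[W²] = (0)²(0.18) + (4)²(0.06) + (5)²(0.1) + (6)²(0.14) + (7)²(0.52) = 33.98
var(W) = E[W²] − (E[W])² = 33.98 − (5.22)² = 6.7316

6.7316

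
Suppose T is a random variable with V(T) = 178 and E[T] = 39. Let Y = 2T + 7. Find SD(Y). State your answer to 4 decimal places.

V(2T + 7) = (2)²·178 = 712
SD(Y) = √712 ≈ 26.6833

26.6833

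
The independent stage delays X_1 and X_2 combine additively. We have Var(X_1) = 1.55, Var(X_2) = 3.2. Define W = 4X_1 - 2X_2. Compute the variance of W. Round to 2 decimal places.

37.60

By independence, Var(W) = (4)²Var(X_1) + (-2)²Var(X_2)
= (4)²·1.55 + (-2)²·3.2 = 37.6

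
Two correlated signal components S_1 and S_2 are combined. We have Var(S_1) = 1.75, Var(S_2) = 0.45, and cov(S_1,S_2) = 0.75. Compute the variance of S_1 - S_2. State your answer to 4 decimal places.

0.7000

Var(S_1 - S_2) = (1)²·Var(S_1) + (-1)²·Var(S_2) + 2·(1)·(-1)·cov(S_1,S_2)
= 1·1.75 + 1·0.45 + -2·0.75 = 0.7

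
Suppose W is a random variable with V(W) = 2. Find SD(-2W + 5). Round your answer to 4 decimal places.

V(-2W + 5) = (-2)²·2 = 8
SD(-2W + 5) = √8 ≈ 2.8284

2.8284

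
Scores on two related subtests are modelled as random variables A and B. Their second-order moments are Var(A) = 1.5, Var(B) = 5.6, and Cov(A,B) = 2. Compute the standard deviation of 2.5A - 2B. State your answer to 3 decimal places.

Var(2.5A - 2B) = (2.5)²·Var(A) + (-2)²·Var(B) + 2·(2.5)·(-2)·Cov(A,B)
= 6.25·1.5 + 4·5.6 + -10·2 = 11.775
SD(2.5A - 2B) = √11.775 ≈ 3.431

3.431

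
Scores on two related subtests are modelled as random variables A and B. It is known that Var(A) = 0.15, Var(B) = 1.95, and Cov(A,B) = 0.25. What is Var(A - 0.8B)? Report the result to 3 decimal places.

0.998

Var(A - 0.8B) = (1)²·Var(A) + (-0.8)²·Var(B) + 2·(1)·(-0.8)·Cov(A,B)
= 1·0.15 + 0.64·1.95 + -1.6·0.25 = 0.998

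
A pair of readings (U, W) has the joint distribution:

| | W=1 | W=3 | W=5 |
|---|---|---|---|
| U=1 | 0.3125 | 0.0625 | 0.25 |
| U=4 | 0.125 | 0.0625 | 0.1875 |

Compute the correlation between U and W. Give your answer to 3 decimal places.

E[U] = 2.125,  E[W] = 3
E[UW] = 6.75
Cov(U,W) = E[UW] − E[U]E[W] = 6.75 − (2.125)(3) = 0.375
Var(U) = 2.109375,  Var(W) = 3.5
ρ = 0.375 / √(2.109375·3.5) ≈ 0.138

0.138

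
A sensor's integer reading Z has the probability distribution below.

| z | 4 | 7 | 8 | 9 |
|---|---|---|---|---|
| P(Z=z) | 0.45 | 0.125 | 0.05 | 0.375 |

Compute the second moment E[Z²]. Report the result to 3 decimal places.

46.900

E[Z²] = (4)²(0.45) + (7)²(0.125) + (8)²(0.05) + (9)²(0.375) = 46.9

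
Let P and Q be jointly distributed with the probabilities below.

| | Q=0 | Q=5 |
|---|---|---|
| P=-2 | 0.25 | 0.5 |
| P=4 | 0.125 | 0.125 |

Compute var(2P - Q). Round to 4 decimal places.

36.6094

E[P] = -0.5,  E[Q] = 3.125,  E[PQ] = -2.5
var(P) = 7 − (-0.5)² = 6.75;  var(Q) = 15.625 − (3.125)² = 5.859375
Cov(P,Q) = -2.5 − (-0.5)(3.125) = -0.9375
var(2P - Q) = (2)²·6.75 + (-1)²·5.859375 + 2·(2)·(-1)·-0.9375 = 36.609375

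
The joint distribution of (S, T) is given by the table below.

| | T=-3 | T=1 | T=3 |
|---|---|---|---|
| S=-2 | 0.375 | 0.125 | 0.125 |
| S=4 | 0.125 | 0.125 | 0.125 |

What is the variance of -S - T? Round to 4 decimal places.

18.9375

E[S] = 0.25,  E[T] = -0.5,  E[ST] = 1.75
Var(S) = 8.5 − (0.25)² = 8.4375;  Var(T) = 7 − (-0.5)² = 6.75
cov(S,T) = 1.75 − (0.25)(-0.5) = 1.875
Var(-S - T) = (-1)²·8.4375 + (-1)²·6.75 + 2·(-1)·(-1)·1.875 = 18.9375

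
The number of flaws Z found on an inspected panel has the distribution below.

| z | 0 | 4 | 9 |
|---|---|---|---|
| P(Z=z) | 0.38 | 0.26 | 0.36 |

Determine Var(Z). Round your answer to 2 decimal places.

15.00

E[Z] = (0)(0.38) + (4)(0.26) + (9)(0.36) = 4.28
E[Z²] = (0)²(0.38) + (4)²(0.26) + (9)²(0.36) = 33.32
Var(Z) = E[Z²] − (E[Z])² = 33.32 − (4.28)² = 15.0016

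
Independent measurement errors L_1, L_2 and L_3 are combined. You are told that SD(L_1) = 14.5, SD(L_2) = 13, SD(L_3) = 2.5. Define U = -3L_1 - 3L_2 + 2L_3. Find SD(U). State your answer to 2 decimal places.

Var(L_1) = 210.25, Var(L_2) = 169, Var(L_3) = 6.25
By independence, Var(U) = (-3)²Var(L_1) + (-3)²Var(L_2) + (2)²Var(L_3)
= (-3)²·210.25 + (-3)²·169 + (2)²·6.25 = 3438.25
SD(U) = √3438.25 ≈ 58.64

58.64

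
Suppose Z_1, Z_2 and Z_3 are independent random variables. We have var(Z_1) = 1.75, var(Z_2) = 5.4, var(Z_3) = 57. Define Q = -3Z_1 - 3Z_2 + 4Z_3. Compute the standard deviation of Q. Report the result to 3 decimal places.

31.247

By independence, var(Q) = (-3)²var(Z_1) + (-3)²var(Z_2) + (4)²var(Z_3)
= (-3)²·1.75 + (-3)²·5.4 + (4)²·57 = 976.35
SD(Q) = √976.35 ≈ 31.247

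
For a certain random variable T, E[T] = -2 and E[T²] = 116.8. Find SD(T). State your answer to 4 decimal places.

10.6207

V(T) = 116.8 − (-2)² = 112.8
SD(T) = √112.8 ≈ 10.6207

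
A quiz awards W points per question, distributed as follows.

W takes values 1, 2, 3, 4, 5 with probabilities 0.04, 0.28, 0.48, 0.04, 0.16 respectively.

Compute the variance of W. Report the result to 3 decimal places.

E[W] = (1)(0.04) + (2)(0.28) + (3)(0.48) + (4)(0.04) + (5)(0.16) = 3
E[W²] = (1)²(0.04) + (2)²(0.28) + (3)²(0.48) + (4)²(0.04) + (5)²(0.16) = 10.12
Var(W) = E[W²] − (E[W])² = 10.12 − (3)² = 1.12

1.120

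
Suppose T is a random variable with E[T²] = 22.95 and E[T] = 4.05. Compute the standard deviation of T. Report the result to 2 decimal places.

2.56

Var(T) = 22.95 − (4.05)² = 6.5475
σ(T) = √6.5475 ≈ 2.56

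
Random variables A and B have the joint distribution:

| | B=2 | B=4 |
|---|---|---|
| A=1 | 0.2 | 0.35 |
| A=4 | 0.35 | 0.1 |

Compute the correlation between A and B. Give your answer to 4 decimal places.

E[A] = 2.35,  E[B] = 2.9
E[AB] = 6.2
Cov(A,B) = E[AB] − E[A]E[B] = 6.2 − (2.35)(2.9) = -0.615
Var(A) = 2.2275,  Var(B) = 0.99
ρ = -0.615 / √(2.2275·0.99) ≈ -0.4141

-0.4141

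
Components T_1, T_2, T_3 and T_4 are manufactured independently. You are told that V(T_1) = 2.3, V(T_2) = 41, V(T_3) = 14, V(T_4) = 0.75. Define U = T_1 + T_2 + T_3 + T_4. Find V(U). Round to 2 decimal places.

By independence, V(U) = (1)²V(T_1) + (1)²V(T_2) + (1)²V(T_3) + (1)²V(T_4)
= (1)²·2.3 + (1)²·41 + (1)²·14 + (1)²·0.75 = 58.05

58.05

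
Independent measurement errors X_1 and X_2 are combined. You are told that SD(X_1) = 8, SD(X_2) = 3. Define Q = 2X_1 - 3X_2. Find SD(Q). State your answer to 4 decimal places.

18.3576

Var(X_1) = 64, Var(X_2) = 9
By independence, Var(Q) = (2)²Var(X_1) + (-3)²Var(X_2)
= (2)²·64 + (-3)²·9 = 337
SD(Q) = √337 ≈ 18.3576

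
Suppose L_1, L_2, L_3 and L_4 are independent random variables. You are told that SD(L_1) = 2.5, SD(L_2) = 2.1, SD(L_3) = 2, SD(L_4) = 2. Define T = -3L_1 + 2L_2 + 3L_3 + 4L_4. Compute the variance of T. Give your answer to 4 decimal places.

Var(L_1) = 6.25, Var(L_2) = 4.41, Var(L_3) = 4, Var(L_4) = 4
By independence, Var(T) = (-3)²Var(L_1) + (2)²Var(L_2) + (3)²Var(L_3) + (4)²Var(L_4)
= (-3)²·6.25 + (2)²·4.41 + (3)²·4 + (4)²·4 = 173.89

173.8900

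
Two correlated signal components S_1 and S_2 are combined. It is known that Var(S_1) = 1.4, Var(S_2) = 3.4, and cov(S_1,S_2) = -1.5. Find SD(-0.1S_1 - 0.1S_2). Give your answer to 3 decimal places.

0.134

Var(-0.1S_1 - 0.1S_2) = (-0.1)²·Var(S_1) + (-0.1)²·Var(S_2) + 2·(-0.1)·(-0.1)·cov(S_1,S_2)
= 0.01·1.4 + 0.01·3.4 + 0.02·-1.5 = 0.018
SD(-0.1S_1 - 0.1S_2) = √0.018 ≈ 0.134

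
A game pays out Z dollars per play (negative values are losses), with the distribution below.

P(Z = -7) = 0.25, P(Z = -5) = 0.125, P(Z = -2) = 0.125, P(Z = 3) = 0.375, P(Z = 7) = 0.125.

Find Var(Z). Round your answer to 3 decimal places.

E[Z] = (-7)(0.25) + (-5)(0.125) + (-2)(0.125) + (3)(0.375) + (7)(0.125) = -0.625
E[Z²] = (-7)²(0.25) + (-5)²(0.125) + (-2)²(0.125) + (3)²(0.375) + (7)²(0.125) = 25.375
Var(Z) = E[Z²] − (E[Z])² = 25.375 − (-0.625)² = 24.984375

24.984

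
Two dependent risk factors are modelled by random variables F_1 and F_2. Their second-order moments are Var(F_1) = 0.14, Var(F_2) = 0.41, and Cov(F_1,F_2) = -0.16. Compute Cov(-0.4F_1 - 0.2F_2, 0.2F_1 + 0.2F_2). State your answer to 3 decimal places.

-0.008

Cov(-0.4F_1 - 0.2F_2, 0.2F_1 + 0.2F_2) = (-0.4)(0.2)Var(F_1) + (-0.2)(0.2)Var(F_2) + [(-0.4)(0.2) + (-0.2)(0.2)]Cov(F_1,F_2)
= -0.08·0.14 + -0.04·0.41 + -0.12·-0.16 = -0.0084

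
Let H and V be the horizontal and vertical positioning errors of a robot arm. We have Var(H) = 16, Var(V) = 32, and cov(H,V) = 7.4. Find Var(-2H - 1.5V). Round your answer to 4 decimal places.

Var(-2H - 1.5V) = (-2)²·Var(H) + (-1.5)²·Var(V) + 2·(-2)·(-1.5)·cov(H,V)
= 4·16 + 2.25·32 + 6·7.4 = 180.4

180.4000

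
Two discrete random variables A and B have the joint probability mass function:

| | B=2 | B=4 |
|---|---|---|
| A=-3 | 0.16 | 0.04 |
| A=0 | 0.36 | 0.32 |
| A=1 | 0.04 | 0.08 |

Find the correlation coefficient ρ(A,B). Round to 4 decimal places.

0.2653

E[A] = -0.48,  E[B] = 2.88
E[AB] = -1.04
cov(A,B) = E[AB] − E[A]E[B] = -1.04 − (-0.48)(2.88) = 0.3424
Var(A) = 1.6896,  Var(B) = 0.9856
ρ = 0.3424 / √(1.6896·0.9856) ≈ 0.2653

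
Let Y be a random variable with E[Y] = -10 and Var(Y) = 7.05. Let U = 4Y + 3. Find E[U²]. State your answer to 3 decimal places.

E[4Y + 3] = 4·-10 + 3 = -37
Var(4Y + 3) = (4)²·7.05 = 112.8
E[U²] = Var(U) + (E[U])² = 112.8 + (-37)² = 1481.8

1481.800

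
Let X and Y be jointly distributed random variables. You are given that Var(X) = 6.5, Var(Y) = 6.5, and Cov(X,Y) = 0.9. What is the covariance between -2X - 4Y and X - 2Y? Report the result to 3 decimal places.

39.000

Cov(-2X - 4Y, X - 2Y) = (-2)(1)Var(X) + (-4)(-2)Var(Y) + [(-2)(-2) + (-4)(1)]Cov(X,Y)
= -2·6.5 + 8·6.5 + 0·0.9 = 39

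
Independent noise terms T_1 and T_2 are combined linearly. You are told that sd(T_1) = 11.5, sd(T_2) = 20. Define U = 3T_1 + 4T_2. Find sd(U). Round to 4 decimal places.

Var(T_1) = 132.25, Var(T_2) = 400
By independence, Var(U) = (3)²Var(T_1) + (4)²Var(T_2)
= (3)²·132.25 + (4)²·400 = 7590.25
sd(U) = √7590.25 ≈ 87.1220

87.1220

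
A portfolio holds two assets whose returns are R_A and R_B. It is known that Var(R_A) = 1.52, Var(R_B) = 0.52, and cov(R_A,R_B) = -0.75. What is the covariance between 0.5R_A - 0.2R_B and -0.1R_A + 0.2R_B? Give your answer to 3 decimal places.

-0.187

cov(0.5R_A - 0.2R_B, -0.1R_A + 0.2R_B) = (0.5)(-0.1)Var(R_A) + (-0.2)(0.2)Var(R_B) + [(0.5)(0.2) + (-0.2)(-0.1)]cov(R_A,R_B)
= -0.05·1.52 + -0.04·0.52 + 0.12·-0.75 = -0.1868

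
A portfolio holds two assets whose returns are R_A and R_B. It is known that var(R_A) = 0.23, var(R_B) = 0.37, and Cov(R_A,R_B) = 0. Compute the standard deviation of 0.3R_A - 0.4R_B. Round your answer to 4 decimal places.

var(0.3R_A - 0.4R_B) = (0.3)²·var(R_A) + (-0.4)²·var(R_B) + 2·(0.3)·(-0.4)·Cov(R_A,R_B)
= 0.09·0.23 + 0.16·0.37 + -0.24·0 = 0.0799
σ(0.3R_A - 0.4R_B) = √0.0799 ≈ 0.2827

0.2827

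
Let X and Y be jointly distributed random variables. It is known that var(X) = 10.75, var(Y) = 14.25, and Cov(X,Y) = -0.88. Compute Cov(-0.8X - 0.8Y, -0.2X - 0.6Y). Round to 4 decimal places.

7.9968

Cov(-0.8X - 0.8Y, -0.2X - 0.6Y) = (-0.8)(-0.2)var(X) + (-0.8)(-0.6)var(Y) + [(-0.8)(-0.6) + (-0.8)(-0.2)]Cov(X,Y)
= 0.16·10.75 + 0.48·14.25 + 0.64·-0.88 = 7.9968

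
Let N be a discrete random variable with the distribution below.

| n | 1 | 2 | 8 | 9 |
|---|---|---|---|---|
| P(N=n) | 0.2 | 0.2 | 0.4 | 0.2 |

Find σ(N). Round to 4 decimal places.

E[N] = (1)(0.2) + (2)(0.2) + (8)(0.4) + (9)(0.2) = 5.6
E[N²] = (1)²(0.2) + (2)²(0.2) + (8)²(0.4) + (9)²(0.2) = 42.8
var(N) = E[N²] − (E[N])² = 42.8 − (5.6)² = 11.44
σ(N) = √11.44 ≈ 3.3823

3.3823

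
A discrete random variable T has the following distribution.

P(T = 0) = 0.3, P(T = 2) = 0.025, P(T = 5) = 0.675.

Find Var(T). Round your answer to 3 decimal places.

E[T] = (0)(0.3) + (2)(0.025) + (5)(0.675) = 3.425
E[T²] = (0)²(0.3) + (2)²(0.025) + (5)²(0.675) = 16.975
Var(T) = E[T²] − (E[T])² = 16.975 − (3.425)² = 5.244375

5.244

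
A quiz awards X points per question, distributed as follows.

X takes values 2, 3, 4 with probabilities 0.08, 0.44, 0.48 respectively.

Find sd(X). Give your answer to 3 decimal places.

0.632

E[X] = (2)(0.08) + (3)(0.44) + (4)(0.48) = 3.4
E[X²] = (2)²(0.08) + (3)²(0.44) + (4)²(0.48) = 11.96
Var(X) = E[X²] − (E[X])² = 11.96 − (3.4)² = 0.4
sd(X) = √0.4 ≈ 0.632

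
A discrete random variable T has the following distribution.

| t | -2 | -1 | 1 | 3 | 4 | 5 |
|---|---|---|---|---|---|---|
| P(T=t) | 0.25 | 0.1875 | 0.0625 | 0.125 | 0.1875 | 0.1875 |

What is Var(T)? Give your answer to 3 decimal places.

E[T] = (-2)(0.25) + (-1)(0.1875) + (1)(0.0625) + (3)(0.125) + (4)(0.1875) + (5)(0.1875) = 1.4375
E[T²] = (-2)²(0.25) + (-1)²(0.1875) + (1)²(0.0625) + (3)²(0.125) + (4)²(0.1875) + (5)²(0.1875) = 10.0625
Var(T) = E[T²] − (E[T])² = 10.0625 − (1.4375)² = 7.99609375

7.996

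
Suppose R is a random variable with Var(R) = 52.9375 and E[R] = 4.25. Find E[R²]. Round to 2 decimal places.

71.00

E[R²] = Var(R) + (E[R])² = 52.9375 + (4.25)² = 71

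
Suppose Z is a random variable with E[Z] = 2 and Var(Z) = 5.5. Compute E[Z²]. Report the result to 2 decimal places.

E[Z²] = Var(Z) + (E[Z])² = 5.5 + (2)² = 9.5

9.50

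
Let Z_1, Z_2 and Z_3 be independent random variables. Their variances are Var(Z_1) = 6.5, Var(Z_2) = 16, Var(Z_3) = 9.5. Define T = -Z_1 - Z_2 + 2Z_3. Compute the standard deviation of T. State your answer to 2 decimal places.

7.78

By independence, Var(T) = (-1)²Var(Z_1) + (-1)²Var(Z_2) + (2)²Var(Z_3)
= (-1)²·6.5 + (-1)²·16 + (2)²·9.5 = 60.5
SD(T) = √60.5 ≈ 7.78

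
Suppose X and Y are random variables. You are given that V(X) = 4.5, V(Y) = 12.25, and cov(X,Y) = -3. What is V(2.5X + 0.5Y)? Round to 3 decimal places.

V(2.5X + 0.5Y) = (2.5)²·V(X) + (0.5)²·V(Y) + 2·(2.5)·(0.5)·cov(X,Y)
= 6.25·4.5 + 0.25·12.25 + 2.5·-3 = 23.6875

23.688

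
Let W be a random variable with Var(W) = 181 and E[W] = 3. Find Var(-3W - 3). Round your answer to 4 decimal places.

1629.0000

Var(-3W - 3) = (-3)²·Var(W) = 9·181 = 1629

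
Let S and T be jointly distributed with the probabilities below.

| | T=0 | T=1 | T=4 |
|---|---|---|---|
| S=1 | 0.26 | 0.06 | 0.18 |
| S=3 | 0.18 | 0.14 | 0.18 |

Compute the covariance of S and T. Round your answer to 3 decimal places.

E[S] = 2,  E[T] = 1.64
E[ST] = 3.36
Cov(S,T) = E[ST] − E[S]E[T] = 3.36 − (2)(1.64) = 0.08

0.080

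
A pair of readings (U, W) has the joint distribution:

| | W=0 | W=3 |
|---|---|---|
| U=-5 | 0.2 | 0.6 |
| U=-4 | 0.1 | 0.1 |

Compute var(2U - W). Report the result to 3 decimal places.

3.010

E[U] = -4.8,  E[W] = 2.1,  E[UW] = -10.2
var(U) = 23.2 − (-4.8)² = 0.16;  var(W) = 6.3 − (2.1)² = 1.89
cov(U,W) = -10.2 − (-4.8)(2.1) = -0.12
var(2U - W) = (2)²·0.16 + (-1)²·1.89 + 2·(2)·(-1)·-0.12 = 3.01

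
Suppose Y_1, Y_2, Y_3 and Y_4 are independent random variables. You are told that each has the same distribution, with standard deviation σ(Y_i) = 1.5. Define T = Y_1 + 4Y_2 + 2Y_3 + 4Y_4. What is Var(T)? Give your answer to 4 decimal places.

83.2500

Var(Y_i) = (1.5)² = 2.25
By independence, Var(T) = (1)²Var(Y_1) + (4)²Var(Y_2) + (2)²Var(Y_3) + (4)²Var(Y_4)
= (1)²·2.25 + (4)²·2.25 + (2)²·2.25 + (4)²·2.25 = 83.25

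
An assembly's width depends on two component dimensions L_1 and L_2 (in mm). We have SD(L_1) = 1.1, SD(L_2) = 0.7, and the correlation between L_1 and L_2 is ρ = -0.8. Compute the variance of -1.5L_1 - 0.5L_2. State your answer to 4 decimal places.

var(L_1) = (1.1)² = 1.21;  var(L_2) = (0.7)² = 0.49
cov(L_1,L_2) = ρ·SD(L_1)·SD(L_2) = -0.8·1.1·0.7 = -0.616
var(-1.5L_1 - 0.5L_2) = (-1.5)²·var(L_1) + (-0.5)²·var(L_2) + 2·(-1.5)·(-0.5)·cov(L_1,L_2)
= 2.25·1.21 + 0.25·0.49 + 1.5·-0.616 = 1.921

1.9210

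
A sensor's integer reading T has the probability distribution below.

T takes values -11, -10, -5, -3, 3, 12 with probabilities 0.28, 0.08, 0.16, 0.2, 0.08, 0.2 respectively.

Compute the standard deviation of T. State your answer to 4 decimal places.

8.3804

E[T] = (-11)(0.28) + (-10)(0.08) + (-5)(0.16) + (-3)(0.2) + (3)(0.08) + (12)(0.2) = -2.64
E[T²] = (-11)²(0.28) + (-10)²(0.08) + (-5)²(0.16) + (-3)²(0.2) + (3)²(0.08) + (12)²(0.2) = 77.2
V(T) = E[T²] − (E[T])² = 77.2 − (-2.64)² = 70.2304
sd(T) = √70.2304 ≈ 8.3804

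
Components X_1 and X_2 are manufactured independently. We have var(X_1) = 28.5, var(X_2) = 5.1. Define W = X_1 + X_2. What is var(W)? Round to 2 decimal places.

33.60

By independence, var(W) = (1)²var(X_1) + (1)²var(X_2)
= (1)²·28.5 + (1)²·5.1 = 33.6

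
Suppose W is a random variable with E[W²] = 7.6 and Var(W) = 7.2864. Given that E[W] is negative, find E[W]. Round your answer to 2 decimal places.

(E[W])² = E[W²] − Var(W) = 7.6 − 7.2864 = 0.3136
E[W] = −√0.3136 = -0.56

-0.56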